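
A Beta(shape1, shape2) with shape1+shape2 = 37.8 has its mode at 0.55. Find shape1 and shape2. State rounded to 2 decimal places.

shape1 = 20.69, shape2 = 17.11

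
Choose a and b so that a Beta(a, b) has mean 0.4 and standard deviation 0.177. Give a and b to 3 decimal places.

Variance = 0.177² = 0.031329. The moment-matching identity a+b = μ(1−μ)/Var − 1 gives
a+b = 0.24/0.031329 − 1 = 6.6606, so a = μ·6.6606 = 2.664 and b = (1−μ)·6.6606 = 3.996.

a = 2.664, b = 3.996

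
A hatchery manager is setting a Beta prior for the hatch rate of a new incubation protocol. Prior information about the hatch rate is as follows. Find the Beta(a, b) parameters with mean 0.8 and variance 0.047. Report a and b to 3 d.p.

Write ν = a+b; then a = μν and Var = μ(1−μ)/(ν+1).
ν = μ(1−μ)/Var − 1 = 0.16/0.047 − 1 = 2.4043.
a = 0.8·2.4043 = 1.923, b = 0.2·2.4043 = 0.481.

a = 1.923, b = 0.481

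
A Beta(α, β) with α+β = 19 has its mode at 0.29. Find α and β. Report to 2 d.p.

For α,β>1 the mode is (α−1)/(α+β−2), so α = mode·(κ−2)+1 = 0.29×17+1 = 5.93.
And β = (1−mode)·(κ−2)+1 = 0.71×17+1 = 13.07.

α = 5.93, β = 13.07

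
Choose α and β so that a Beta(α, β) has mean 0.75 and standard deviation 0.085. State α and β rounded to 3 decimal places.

σ² = 0.085² = 0.007225.
With s = α+β, Var = μ(1−μ)/(s+1), so s+1 = (0.75×0.25)/0.007225 = 25.9516 and s = 24.9516.
α = μs = 18.714, β = (1−μ)s = 6.238.

α = 18.714, β = 6.238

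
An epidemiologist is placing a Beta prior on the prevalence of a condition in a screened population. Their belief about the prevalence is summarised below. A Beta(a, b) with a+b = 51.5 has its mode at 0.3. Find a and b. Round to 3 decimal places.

a = 15.850, b = 35.650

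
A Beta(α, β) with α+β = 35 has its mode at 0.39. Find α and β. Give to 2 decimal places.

α = 13.87, β = 21.13

For α,β>1 the mode is (α−1)/(α+β−2), so α = mode·(κ−2)+1 = 0.39×33+1 = 13.87.
And β = (1−mode)·(κ−2)+1 = 0.61×33+1 = 21.13.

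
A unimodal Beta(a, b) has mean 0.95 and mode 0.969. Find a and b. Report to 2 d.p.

Let s = a+b. Mean gives a = μs = 0.95s; mode gives (a−1)/(s−2) = 0.969.
Substituting: 0.95s − 1 = 0.969(s−2) = 0.969s − 1.938, so -0.019s = -0.938 and s = 49.3684.
Then a = 0.95×49.3684 = 46.90 and b = s−a = 2.47.

a = 46.90, b = 2.47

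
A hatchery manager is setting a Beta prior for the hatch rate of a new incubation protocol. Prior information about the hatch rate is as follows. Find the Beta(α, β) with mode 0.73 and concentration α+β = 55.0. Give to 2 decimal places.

α = 39.69, β = 15.31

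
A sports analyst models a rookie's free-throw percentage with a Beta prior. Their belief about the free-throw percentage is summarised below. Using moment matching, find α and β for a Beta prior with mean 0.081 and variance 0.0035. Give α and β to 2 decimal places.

α = 1.64, β = 18.63

By moment matching, α+β = μ(1−μ)/σ² − 1 = (0.081·0.919)/0.0035 − 1 = 21.2683 − 1 = 20.2683.
Since α/(α+β) = μ, α = 0.081·20.2683 = 1.64 and β = 0.919·20.2683 = 18.63.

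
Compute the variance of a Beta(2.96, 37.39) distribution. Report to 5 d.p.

0.00164

μ = 2.96/40.35 = 0.073358; Var = μ(1−μ)/(α+β+1) = 0.0679767/41.35 = 0.00164.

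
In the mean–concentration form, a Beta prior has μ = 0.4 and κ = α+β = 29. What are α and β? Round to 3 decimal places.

Split κ in proportion μ : (1−μ): α = 0.4·29 = 11.600, β = 29 − 11.600 = 17.400.

α = 11.600, β = 17.400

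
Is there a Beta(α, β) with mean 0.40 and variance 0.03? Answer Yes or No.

Yes

For any Beta, Var(X) < E[X]·(1−E[X]).
Here μ(1−μ) = 0.40×0.60 = 0.2400, and 0.03 < 0.2400.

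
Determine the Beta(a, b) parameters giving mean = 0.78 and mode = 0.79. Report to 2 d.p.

a = 45.24, b = 12.76

Let s = a+b. Mean gives a = μs = 0.78s; mode gives (a−1)/(s−2) = 0.79.
Substituting: 0.78s − 1 = 0.79(s−2) = 0.79s − 1.58, so -0.01s = -0.58 and s = 58.0000.
Then a = 0.78×58.0000 = 45.24 and b = s−a = 12.76.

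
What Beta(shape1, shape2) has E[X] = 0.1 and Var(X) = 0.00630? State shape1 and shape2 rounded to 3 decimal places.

shape1 = 1.329, shape2 = 11.957

Let s = shape1+shape2. The Beta variance is μ(1−μ)/(s+1).
So s+1 = μ(1−μ)/σ² = (0.1×0.9)/0.00630 = 0.09/0.00630 = 14.2857, giving s = 13.2857.
Then shape1 = μs = 0.1×13.2857 = 1.329 and shape2 = (1−μ)s = 0.9×13.2857 = 11.957.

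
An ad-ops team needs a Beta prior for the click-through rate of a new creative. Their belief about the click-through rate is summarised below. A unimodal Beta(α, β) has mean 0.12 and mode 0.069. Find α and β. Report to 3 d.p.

Let s = α+β. Mean gives α = μs = 0.12s; mode gives (α−1)/(s−2) = 0.069.
Substituting: 0.12s − 1 = 0.069(s−2) = 0.069s − 0.138, so 0.051s = 0.862 and s = 16.9020.
Then α = 0.12×16.9020 = 2.028 and β = s−α = 14.874.

α = 2.028, β = 14.874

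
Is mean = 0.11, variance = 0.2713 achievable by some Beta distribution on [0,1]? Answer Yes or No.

A Beta with mean μ has variance μ(1−μ)/(α+β+1) < μ(1−μ).
Here μ(1−μ) = 0.11×0.89 = 0.0979, and 0.2713 ≥ 0.0979.

No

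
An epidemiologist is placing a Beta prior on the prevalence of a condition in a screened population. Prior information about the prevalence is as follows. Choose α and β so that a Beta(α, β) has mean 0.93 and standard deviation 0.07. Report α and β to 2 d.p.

First σ² = 0.0049. Setting α = μn, β = (1−μ)n with n = α+β,
μ(1−μ)/(n+1) = 0.0049 ⇒ n+1 = 0.0651/0.0049 = 13.2857 ⇒ n = 12.2857.
Hence α = 0.93×12.2857 = 11.43, β = 0.07×12.2857 = 0.86.

α = 11.43, β = 0.86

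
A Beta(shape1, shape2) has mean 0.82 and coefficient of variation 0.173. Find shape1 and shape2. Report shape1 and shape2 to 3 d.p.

σ = CV·μ = 0.173×0.82 = 0.14186, so σ² = 0.020124.
s+1 = μ(1−μ)/σ² = 0.1476/0.020124 = 7.3344, so s = shape1+shape2 = 6.3344.
shape1 = μs = 5.194, shape2 = (1−μ)s = 1.140.

shape1 = 5.194, shape2 = 1.140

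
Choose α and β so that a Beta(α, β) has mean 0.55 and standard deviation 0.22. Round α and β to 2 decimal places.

σ² = 0.22² = 0.0484.
With s = α+β, Var = μ(1−μ)/(s+1), so s+1 = (0.55×0.45)/0.0484 = 5.1136 and s = 4.1136.
α = μs = 2.26, β = (1−μ)s = 1.85.

α = 2.26, β = 1.85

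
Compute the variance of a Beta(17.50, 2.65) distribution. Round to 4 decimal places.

μ = 17.50/20.15 = 0.868486; Var = μ(1−μ)/(α+β+1) = 0.1142178/21.15 = 0.0054.

0.0054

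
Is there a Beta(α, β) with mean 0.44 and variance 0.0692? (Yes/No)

For any Beta, Var(X) < E[X]·(1−E[X]).
Here μ(1−μ) = 0.44×0.56 = 0.2464, and 0.0692 < 0.2464.

Yes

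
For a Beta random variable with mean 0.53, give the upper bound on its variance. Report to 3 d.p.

0.249

For fixed mean μ the Beta variance is μ(1−μ)/(α+β+1), increasing as α+β decreases.
Its least upper bound (not attained) is μ(1−μ) = 0.53·0.47 = 0.249.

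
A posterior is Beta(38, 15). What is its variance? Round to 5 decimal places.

Var = αβ/[(α+β)²(α+β+1)] = (38×15)/(53²×54) = 570/151686 = 0.00376.

0.00376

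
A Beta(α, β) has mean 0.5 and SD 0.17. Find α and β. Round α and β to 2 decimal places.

α = 3.83, β = 3.83

σ² = 0.17² = 0.0289.
With s = α+β, Var = μ(1−μ)/(s+1), so s+1 = (0.5×0.5)/0.0289 = 8.6505 and s = 7.6505.
α = μs = 3.83, β = (1−μ)s = 3.83.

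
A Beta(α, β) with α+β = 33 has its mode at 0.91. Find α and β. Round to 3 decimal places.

For α,β>1 the mode is (α−1)/(α+β−2), so α = mode·(κ−2)+1 = 0.91×31+1 = 29.210.
And β = (1−mode)·(κ−2)+1 = 0.09×31+1 = 3.790.

α = 29.210, β = 3.790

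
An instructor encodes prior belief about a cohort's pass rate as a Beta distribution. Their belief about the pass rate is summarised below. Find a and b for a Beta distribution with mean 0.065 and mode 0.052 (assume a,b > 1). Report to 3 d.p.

With s = a+b: μ = a/s and mode = (a−1)/(s−2). Eliminating a = μs,
μs − 1 = m(s−2) ⇒ s(μ−m) = 1−2m ⇒ s = 0.896/0.013 = 68.9231.
So a = μs = 4.480, b = (1−μ)s = 64.443.

a = 4.480, b = 64.443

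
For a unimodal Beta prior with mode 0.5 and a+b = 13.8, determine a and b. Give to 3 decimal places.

a = 6.900, b = 6.900

For a,b>1 the mode is (a−1)/(a+b−2), so a = mode·(κ−2)+1 = 0.5×11.8+1 = 6.900.
And b = (1−mode)·(κ−2)+1 = 0.5×11.8+1 = 6.900.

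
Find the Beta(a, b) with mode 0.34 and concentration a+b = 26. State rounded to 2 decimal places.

a = 9.16, b = 16.84

Since the density peak of Beta(a,b) is at (a−1)/(a+b−2),
a = 1 + 0.34(26−2) = 9.16 and b = 26 − 9.16 = 16.84.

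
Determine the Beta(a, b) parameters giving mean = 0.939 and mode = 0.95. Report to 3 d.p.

With s = a+b: μ = a/s and mode = (a−1)/(s−2). Eliminating a = μs,
μs − 1 = m(s−2) ⇒ s(μ−m) = 1−2m ⇒ s = -0.90/-0.011 = 81.8182.
So a = μs = 76.827, b = (1−μ)s = 4.991.

a = 76.827, b = 4.991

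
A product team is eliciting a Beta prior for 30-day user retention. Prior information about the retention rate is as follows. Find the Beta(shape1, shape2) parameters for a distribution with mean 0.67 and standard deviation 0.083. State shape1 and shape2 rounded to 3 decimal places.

shape1 = 20.833, shape2 = 10.261

First σ² = 0.006889. Setting shape1 = μn, shape2 = (1−μ)n with n = shape1+shape2,
μ(1−μ)/(n+1) = 0.006889 ⇒ n+1 = 0.2211/0.006889 = 32.0946 ⇒ n = 31.0946.
Hence shape1 = 0.67×31.0946 = 20.833, shape2 = 0.33×31.0946 = 10.261.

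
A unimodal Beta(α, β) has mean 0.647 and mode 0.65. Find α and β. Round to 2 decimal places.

With s = α+β: μ = α/s and mode = (α−1)/(s−2). Eliminating α = μs,
μs − 1 = m(s−2) ⇒ s(μ−m) = 1−2m ⇒ s = -0.30/-0.003 = 100.0000.
So α = μs = 64.70, β = (1−μ)s = 35.30.

α = 64.70, β = 35.30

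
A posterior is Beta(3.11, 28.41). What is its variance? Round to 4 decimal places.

0.0027

Var = αβ/[(α+β)²(α+β+1)] = (3.11×28.41)/(31.52²×32.52) = 88.3551/32308.958208 = 0.0027.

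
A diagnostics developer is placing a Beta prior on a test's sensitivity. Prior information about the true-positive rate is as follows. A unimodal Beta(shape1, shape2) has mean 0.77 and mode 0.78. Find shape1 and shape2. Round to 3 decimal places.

With s = shape1+shape2: μ = shape1/s and mode = (shape1−1)/(s−2). Eliminating shape1 = μs,
μs − 1 = m(s−2) ⇒ s(μ−m) = 1−2m ⇒ s = -0.56/-0.01 = 56.0000.
So shape1 = μs = 43.120, shape2 = (1−μ)s = 12.880.

shape1 = 43.120, shape2 = 12.880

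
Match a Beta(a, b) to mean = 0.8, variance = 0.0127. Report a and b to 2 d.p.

By moment matching, a+b = μ(1−μ)/σ² − 1 = (0.8·0.2)/0.0127 − 1 = 12.5984 − 1 = 11.5984.
Since a/(a+b) = μ, a = 0.8·11.5984 = 9.28 and b = 0.2·11.5984 = 2.32.

a = 9.28, b = 2.32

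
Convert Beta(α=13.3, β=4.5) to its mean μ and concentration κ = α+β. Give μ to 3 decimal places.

κ = α+β = 13.3+4.5 = 17.8; μ = α/κ = 13.3/17.8 = 0.747.

μ = 0.747, κ = 17.8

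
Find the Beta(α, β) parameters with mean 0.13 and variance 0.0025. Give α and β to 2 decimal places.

α = 5.75, β = 38.49

By moment matching, α+β = μ(1−μ)/σ² − 1 = (0.13·0.87)/0.0025 − 1 = 45.2400 − 1 = 44.2400.
Since α/(α+β) = μ, α = 0.13·44.2400 = 5.75 and β = 0.87·44.2400 = 38.49.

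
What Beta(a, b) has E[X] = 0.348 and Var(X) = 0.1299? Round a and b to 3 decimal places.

Write ν = a+b; then a = μν and Var = μ(1−μ)/(ν+1).
ν = μ(1−μ)/Var − 1 = 0.226896/0.1299 − 1 = 0.7467.
a = 0.348·0.7467 = 0.260, b = 0.652·0.7467 = 0.487.

a = 0.260, b = 0.487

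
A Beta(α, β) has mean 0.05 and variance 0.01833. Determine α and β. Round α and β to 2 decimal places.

α = 0.08, β = 1.51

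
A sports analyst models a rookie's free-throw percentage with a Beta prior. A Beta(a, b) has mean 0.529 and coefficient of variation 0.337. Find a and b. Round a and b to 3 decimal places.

σ = CV·μ = 0.337×0.529 = 0.17827, so σ² = 0.031781.
s+1 = μ(1−μ)/σ² = 0.249159/0.031781 = 7.8398, so s = a+b = 6.8398.
a = μs = 3.618, b = (1−μ)s = 3.222.

a = 3.618, b = 3.222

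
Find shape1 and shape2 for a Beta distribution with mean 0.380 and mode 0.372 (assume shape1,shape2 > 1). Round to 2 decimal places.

Let s = shape1+shape2. Mean gives shape1 = μs = 0.380s; mode gives (shape1−1)/(s−2) = 0.372.
Substituting: 0.380s − 1 = 0.372(s−2) = 0.372s − 0.744, so 0.008s = 0.256 and s = 32.0000.
Then shape1 = 0.380×32.0000 = 12.16 and shape2 = s−shape1 = 19.84.

shape1 = 12.16, shape2 = 19.84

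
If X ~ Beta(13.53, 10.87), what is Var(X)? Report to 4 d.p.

0.0097

μ = 13.53/24.40 = 0.554508; Var = μ(1−μ)/(α+β+1) = 0.2470289/25.40 = 0.0097.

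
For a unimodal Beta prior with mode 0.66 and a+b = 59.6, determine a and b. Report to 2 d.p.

a = 39.02, b = 20.58

Mode = (a−1)/(κ−2) with κ = a+b, so a−1 = 0.66·57.6 = 38.02.
a = 39.02; b = κ − a = 20.58.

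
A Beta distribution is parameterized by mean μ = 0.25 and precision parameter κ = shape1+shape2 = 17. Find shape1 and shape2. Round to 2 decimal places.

shape1 = 4.25, shape2 = 12.75

shape1 = μκ = 0.25×17 = 4.25 and shape2 = (1−μ)κ = 0.75×17 = 12.75.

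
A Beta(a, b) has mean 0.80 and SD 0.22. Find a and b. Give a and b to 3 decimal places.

Variance = 0.22² = 0.0484. The moment-matching identity a+b = μ(1−μ)/Var − 1 gives
a+b = 0.1600/0.0484 − 1 = 2.3058, so a = μ·2.3058 = 1.845 and b = (1−μ)·2.3058 = 0.461.

a = 1.845, b = 0.461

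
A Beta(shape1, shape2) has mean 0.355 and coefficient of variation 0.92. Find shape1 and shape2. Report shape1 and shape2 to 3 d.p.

shape1 = 0.407, shape2 = 0.740

σ = CV·μ = 0.92×0.355 = 0.32660, so σ² = 0.106668.
s+1 = μ(1−μ)/σ² = 0.228975/0.106668 = 2.1466, so s = shape1+shape2 = 1.1466.
shape1 = μs = 0.407, shape2 = (1−μ)s = 0.740.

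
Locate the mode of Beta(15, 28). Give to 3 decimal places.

0.341

The density x^(α−1)(1−x)^(β−1) is maximised at (α−1)/(α+β−2) = 14/41 = 0.341.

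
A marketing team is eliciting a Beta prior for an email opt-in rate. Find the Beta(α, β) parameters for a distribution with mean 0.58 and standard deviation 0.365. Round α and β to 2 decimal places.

α = 0.48, β = 0.35

Variance = 0.365² = 0.133225. The moment-matching identity α+β = μ(1−μ)/Var − 1 gives
α+β = 0.2436/0.133225 − 1 = 0.8285, so α = μ·0.8285 = 0.48 and β = (1−μ)·0.8285 = 0.35.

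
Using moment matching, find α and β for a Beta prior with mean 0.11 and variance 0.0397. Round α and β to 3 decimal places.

Write ν = α+β; then α = μν and Var = μ(1−μ)/(ν+1).
ν = μ(1−μ)/Var − 1 = 0.0979/0.0397 − 1 = 1.4660.
α = 0.11·1.4660 = 0.161, β = 0.89·1.4660 = 1.305.

α = 0.161, β = 1.305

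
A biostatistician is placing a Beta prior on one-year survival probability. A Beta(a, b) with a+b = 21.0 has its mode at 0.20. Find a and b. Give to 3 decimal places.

Since the density peak of Beta(a,b) is at (a−1)/(a+b−2),
a = 1 + 0.20(21.0−2) = 4.800 and b = 21.0 − 4.800 = 16.200.

a = 4.800, b = 16.200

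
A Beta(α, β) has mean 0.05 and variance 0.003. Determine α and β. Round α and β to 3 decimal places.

α = 0.742, β = 14.092

By moment matching, α+β = μ(1−μ)/σ² − 1 = (0.05·0.95)/0.003 − 1 = 15.8333 − 1 = 14.8333.
Since α/(α+β) = μ, α = 0.05·14.8333 = 0.742 and β = 0.95·14.8333 = 14.092.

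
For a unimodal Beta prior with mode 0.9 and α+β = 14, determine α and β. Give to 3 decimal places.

For α,β>1 the mode is (α−1)/(α+β−2), so α = mode·(κ−2)+1 = 0.9×12+1 = 11.800.
And β = (1−mode)·(κ−2)+1 = 0.1×12+1 = 2.200.

α = 11.800, β = 2.200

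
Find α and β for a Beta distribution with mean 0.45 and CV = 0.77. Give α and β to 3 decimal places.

α = 0.478, β = 0.584

Var = (CV·μ)² = (0.77×0.45)² = 0.120062.
α+β = μ(1−μ)/Var − 1 = 0.2475/0.120062 − 1 = 1.0614.
Thus α = 0.45·1.0614 = 0.478 and β = 0.55·1.0614 = 0.584.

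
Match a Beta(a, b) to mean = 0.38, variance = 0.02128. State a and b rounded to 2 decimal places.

a = 3.83, b = 6.24

Write ν = a+b; then a = μν and Var = μ(1−μ)/(ν+1).
ν = μ(1−μ)/Var − 1 = 0.2356/0.02128 − 1 = 10.0714.
a = 0.38·10.0714 = 3.83, b = 0.62·10.0714 = 6.24.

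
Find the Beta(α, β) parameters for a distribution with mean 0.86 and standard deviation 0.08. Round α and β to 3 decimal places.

α = 15.319, β = 2.494

σ² = 0.08² = 0.0064.
With s = α+β, Var = μ(1−μ)/(s+1), so s+1 = (0.86×0.14)/0.0064 = 18.8125 and s = 17.8125.
α = μs = 15.319, β = (1−μ)s = 2.494.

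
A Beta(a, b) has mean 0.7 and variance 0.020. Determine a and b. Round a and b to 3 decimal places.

By moment matching, a+b = μ(1−μ)/σ² − 1 = (0.7·0.3)/0.020 − 1 = 10.5000 − 1 = 9.5000.
Since a/(a+b) = μ, a = 0.7·9.5000 = 6.650 and b = 0.3·9.5000 = 2.850.

a = 6.650, b = 2.850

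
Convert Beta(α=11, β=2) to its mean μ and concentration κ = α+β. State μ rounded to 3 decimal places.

κ = α+β = 11+2 = 13; μ = α/κ = 11/13 = 0.846.

μ = 0.846, κ = 13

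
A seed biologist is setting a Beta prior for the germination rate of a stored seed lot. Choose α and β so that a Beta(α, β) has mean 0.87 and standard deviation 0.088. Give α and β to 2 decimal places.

α = 11.84, β = 1.77

First σ² = 0.007744. Setting α = μn, β = (1−μ)n with n = α+β,
μ(1−μ)/(n+1) = 0.007744 ⇒ n+1 = 0.1131/0.007744 = 14.6049 ⇒ n = 13.6049.
Hence α = 0.87×13.6049 = 11.84, β = 0.13×13.6049 = 1.77.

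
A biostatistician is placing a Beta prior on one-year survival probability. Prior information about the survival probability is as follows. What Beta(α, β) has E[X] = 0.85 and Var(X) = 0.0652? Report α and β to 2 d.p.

By moment matching, α+β = μ(1−μ)/σ² − 1 = (0.85·0.15)/0.0652 − 1 = 1.9555 − 1 = 0.9555.
Since α/(α+β) = μ, α = 0.85·0.9555 = 0.81 and β = 0.15·0.9555 = 0.14.

α = 0.81, β = 0.14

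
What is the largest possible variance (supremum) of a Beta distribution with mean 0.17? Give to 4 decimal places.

For fixed mean μ the Beta variance is μ(1−μ)/(α+β+1), increasing as α+β decreases.
Its least upper bound (not attained) is μ(1−μ) = 0.17·0.83 = 0.1411.

0.1411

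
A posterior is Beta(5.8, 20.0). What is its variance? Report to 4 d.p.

μ = 5.8/25.8 = 0.224806; Var = μ(1−μ)/(α+β+1) = 0.1742684/26.8 = 0.0065.

0.0065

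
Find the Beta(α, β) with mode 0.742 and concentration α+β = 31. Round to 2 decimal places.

Mode = (α−1)/(κ−2) with κ = α+β, so α−1 = 0.742·29 = 21.52.
α = 22.52; β = κ − α = 8.48.

α = 22.52, β = 8.48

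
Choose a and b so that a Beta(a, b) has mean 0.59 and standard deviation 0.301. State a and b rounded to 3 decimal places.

Variance = 0.301² = 0.090601. The moment-matching identity a+b = μ(1−μ)/Var − 1 gives
a+b = 0.2419/0.090601 − 1 = 1.6699, so a = μ·1.6699 = 0.985 and b = (1−μ)·1.6699 = 0.685.

a = 0.985, b = 0.685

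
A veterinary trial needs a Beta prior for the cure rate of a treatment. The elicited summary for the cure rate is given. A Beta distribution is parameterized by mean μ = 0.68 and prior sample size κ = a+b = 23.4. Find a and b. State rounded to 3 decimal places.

a = 15.912, b = 7.488

a = μκ = 0.68×23.4 = 15.912 and b = (1−μ)κ = 0.32×23.4 = 7.488.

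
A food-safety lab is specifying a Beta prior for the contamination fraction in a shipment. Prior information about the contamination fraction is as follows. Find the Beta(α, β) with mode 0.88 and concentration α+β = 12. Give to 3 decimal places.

Mode = (α−1)/(κ−2) with κ = α+β, so α−1 = 0.88·10 = 8.800.
α = 9.800; β = κ − α = 2.200.

α = 9.800, β = 2.200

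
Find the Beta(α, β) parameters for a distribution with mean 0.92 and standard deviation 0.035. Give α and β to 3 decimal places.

First σ² = 0.001225. Setting α = μn, β = (1−μ)n with n = α+β,
μ(1−μ)/(n+1) = 0.001225 ⇒ n+1 = 0.0736/0.001225 = 60.0816 ⇒ n = 59.0816.
Hence α = 0.92×59.0816 = 54.355, β = 0.08×59.0816 = 4.727.

α = 54.355, β = 4.727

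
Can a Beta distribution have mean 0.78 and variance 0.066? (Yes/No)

The Beta variance bound is σ² < μ(1−μ).
Here μ(1−μ) = 0.78×0.22 = 0.1716, and 0.066 < 0.1716.

Yes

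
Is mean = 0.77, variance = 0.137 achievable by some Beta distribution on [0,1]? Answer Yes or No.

A Beta with mean μ has variance μ(1−μ)/(α+β+1) < μ(1−μ).
Here μ(1−μ) = 0.77×0.23 = 0.1771, and 0.137 < 0.1771.

Yes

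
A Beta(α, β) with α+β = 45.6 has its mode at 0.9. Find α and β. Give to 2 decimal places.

α = 40.24, β = 5.36

Since the density peak of Beta(α,β) is at (α−1)/(α+β−2),
α = 1 + 0.9(45.6−2) = 40.24 and β = 45.6 − 40.24 = 5.36.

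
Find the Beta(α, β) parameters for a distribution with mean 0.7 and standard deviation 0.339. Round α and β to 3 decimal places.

α = 0.579, β = 0.248

Variance = 0.339² = 0.114921. The moment-matching identity α+β = μ(1−μ)/Var − 1 gives
α+β = 0.21/0.114921 − 1 = 0.8273, so α = μ·0.8273 = 0.579 and β = (1−μ)·0.8273 = 0.248.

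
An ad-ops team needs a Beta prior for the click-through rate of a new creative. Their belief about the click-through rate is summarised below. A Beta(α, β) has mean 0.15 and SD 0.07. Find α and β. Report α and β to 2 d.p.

α = 3.75, β = 21.27

First σ² = 0.0049. Setting α = μn, β = (1−μ)n with n = α+β,
μ(1−μ)/(n+1) = 0.0049 ⇒ n+1 = 0.1275/0.0049 = 26.0204 ⇒ n = 25.0204.
Hence α = 0.15×25.0204 = 3.75, β = 0.85×25.0204 = 21.27.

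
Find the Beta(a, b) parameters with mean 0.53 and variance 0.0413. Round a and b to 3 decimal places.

By moment matching, a+b = μ(1−μ)/σ² − 1 = (0.53·0.47)/0.0413 − 1 = 6.0315 − 1 = 5.0315.
Since a/(a+b) = μ, a = 0.53·5.0315 = 2.667 and b = 0.47·5.0315 = 2.365.

a = 2.667, b = 2.365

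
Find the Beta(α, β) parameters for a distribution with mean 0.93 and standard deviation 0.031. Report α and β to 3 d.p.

α = 62.070, β = 4.672

Variance = 0.031² = 0.000961. The moment-matching identity α+β = μ(1−μ)/Var − 1 gives
α+β = 0.0651/0.000961 − 1 = 66.7419, so α = μ·66.7419 = 62.070 and β = (1−μ)·66.7419 = 4.672.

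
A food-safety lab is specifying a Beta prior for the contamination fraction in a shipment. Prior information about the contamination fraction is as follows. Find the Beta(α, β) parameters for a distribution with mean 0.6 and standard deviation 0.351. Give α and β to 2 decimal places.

α = 0.57, β = 0.38

First σ² = 0.123201. Setting α = μn, β = (1−μ)n with n = α+β,
μ(1−μ)/(n+1) = 0.123201 ⇒ n+1 = 0.24/0.123201 = 1.9480 ⇒ n = 0.9480.
Hence α = 0.6×0.9480 = 0.57, β = 0.4×0.9480 = 0.38.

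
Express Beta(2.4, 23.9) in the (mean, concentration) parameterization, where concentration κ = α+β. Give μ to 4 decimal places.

κ = α+β = 2.4+23.9 = 26.3; μ = α/κ = 2.4/26.3 = 0.0913.

μ = 0.0913, κ = 26.3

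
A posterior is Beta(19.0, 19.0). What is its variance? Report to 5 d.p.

0.00641

Var = αβ/[(α+β)²(α+β+1)] = (19.0×19.0)/(38.0²×39.0) = 361.00/56316.000 = 0.00641.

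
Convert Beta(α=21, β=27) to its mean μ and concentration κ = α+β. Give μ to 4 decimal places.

μ = 0.4375, κ = 48

κ = α+β = 21+27 = 48; μ = α/κ = 21/48 = 0.4375.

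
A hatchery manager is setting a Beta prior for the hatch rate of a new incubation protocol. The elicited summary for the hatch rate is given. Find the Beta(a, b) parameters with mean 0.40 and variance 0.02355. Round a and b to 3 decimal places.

By moment matching, a+b = μ(1−μ)/σ² − 1 = (0.40·0.60)/0.02355 − 1 = 10.1911 − 1 = 9.1911.
Since a/(a+b) = μ, a = 0.40·9.1911 = 3.676 and b = 0.60·9.1911 = 5.515.

a = 3.676, b = 5.515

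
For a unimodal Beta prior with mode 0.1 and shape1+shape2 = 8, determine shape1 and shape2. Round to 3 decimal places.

Since the density peak of Beta(shape1,shape2) is at (shape1−1)/(shape1+shape2−2),
shape1 = 1 + 0.1(8−2) = 1.600 and shape2 = 8 − 1.600 = 6.400.

shape1 = 1.600, shape2 = 6.400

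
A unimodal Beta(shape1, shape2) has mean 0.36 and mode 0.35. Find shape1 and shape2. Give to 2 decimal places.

Let s = shape1+shape2. Mean gives shape1 = μs = 0.36s; mode gives (shape1−1)/(s−2) = 0.35.
Substituting: 0.36s − 1 = 0.35(s−2) = 0.35s − 0.70, so 0.01s = 0.30 and s = 30.0000.
Then shape1 = 0.36×30.0000 = 10.80 and shape2 = s−shape1 = 19.20.

shape1 = 10.80, shape2 = 19.20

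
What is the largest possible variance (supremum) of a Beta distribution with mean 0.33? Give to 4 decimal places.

Var = μ(1−μ)/(α+β+1), which approaches μ(1−μ) as α+β → 0.
So the supremum is μ(1−μ) = 0.33×0.67 = 0.2211.

0.2211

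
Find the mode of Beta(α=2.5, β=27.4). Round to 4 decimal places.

The density x^(α−1)(1−x)^(β−1) is maximised at (α−1)/(α+β−2) = 1.5/27.9 = 0.0538.

0.0538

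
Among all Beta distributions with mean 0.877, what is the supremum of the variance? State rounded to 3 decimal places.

0.108

Var = μ(1−μ)/(α+β+1), which approaches μ(1−μ) as α+β → 0.
So the supremum is μ(1−μ) = 0.877×0.123 = 0.108.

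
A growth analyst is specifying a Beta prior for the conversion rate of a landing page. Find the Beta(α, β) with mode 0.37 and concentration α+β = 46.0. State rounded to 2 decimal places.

Since the density peak of Beta(α,β) is at (α−1)/(α+β−2),
α = 1 + 0.37(46.0−2) = 17.28 and β = 46.0 − 17.28 = 28.72.

α = 17.28, β = 28.72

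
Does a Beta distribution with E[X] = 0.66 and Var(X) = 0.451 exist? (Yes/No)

The Beta variance bound is σ² < μ(1−μ).
Here μ(1−μ) = 0.66×0.34 = 0.2244, and 0.451 ≥ 0.2244.

No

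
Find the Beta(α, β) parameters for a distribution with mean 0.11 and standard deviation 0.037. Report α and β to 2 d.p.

σ² = 0.037² = 0.001369.
With s = α+β, Var = μ(1−μ)/(s+1), so s+1 = (0.11×0.89)/0.001369 = 71.5121 and s = 70.5121.
α = μs = 7.76, β = (1−μ)s = 62.76.

α = 7.76, β = 62.76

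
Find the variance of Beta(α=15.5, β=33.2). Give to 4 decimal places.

μ = 15.5/48.7 = 0.318275; Var = μ(1−μ)/(α+β+1) = 0.2169761/49.7 = 0.0044.

0.0044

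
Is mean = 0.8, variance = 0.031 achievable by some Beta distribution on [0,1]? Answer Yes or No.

The Beta variance bound is σ² < μ(1−μ).
Here μ(1−μ) = 0.8×0.2 = 0.16, and 0.031 < 0.16.

Yes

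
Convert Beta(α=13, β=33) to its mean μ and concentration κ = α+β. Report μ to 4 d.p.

μ = 0.2826, κ = 46

κ = α+β = 13+33 = 46; μ = α/κ = 13/46 = 0.2826.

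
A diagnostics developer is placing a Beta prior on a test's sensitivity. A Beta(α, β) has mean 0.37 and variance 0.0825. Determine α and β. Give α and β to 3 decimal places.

Write ν = α+β; then α = μν and Var = μ(1−μ)/(ν+1).
ν = μ(1−μ)/Var − 1 = 0.2331/0.0825 − 1 = 1.8255.
α = 0.37·1.8255 = 0.675, β = 0.63·1.8255 = 1.150.

α = 0.675, β = 1.150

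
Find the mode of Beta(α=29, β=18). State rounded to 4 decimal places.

The density x^(α−1)(1−x)^(β−1) is maximised at (α−1)/(α+β−2) = 28/45 = 0.6222.

0.6222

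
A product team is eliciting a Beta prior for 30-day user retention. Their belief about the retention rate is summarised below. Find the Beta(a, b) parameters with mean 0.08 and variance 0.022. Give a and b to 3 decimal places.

Let s = a+b. The Beta variance is μ(1−μ)/(s+1).
So s+1 = μ(1−μ)/σ² = (0.08×0.92)/0.022 = 0.0736/0.022 = 3.3455, giving s = 2.3455.
Then a = μs = 0.08×2.3455 = 0.188 and b = (1−μ)s = 0.92×2.3455 = 2.158.

a = 0.188, b = 2.158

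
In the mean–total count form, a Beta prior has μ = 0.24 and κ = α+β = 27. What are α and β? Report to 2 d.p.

α = 6.48, β = 20.52

α = μκ = 0.24×27 = 6.48 and β = (1−μ)κ = 0.76×27 = 20.52.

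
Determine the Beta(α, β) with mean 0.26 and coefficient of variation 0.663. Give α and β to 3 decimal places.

σ = CV·μ = 0.663×0.26 = 0.17238, so σ² = 0.029715.
s+1 = μ(1−μ)/σ² = 0.1924/0.029715 = 6.4749, so s = α+β = 5.4749.
α = μs = 1.423, β = (1−μ)s = 4.051.

α = 1.423, β = 4.051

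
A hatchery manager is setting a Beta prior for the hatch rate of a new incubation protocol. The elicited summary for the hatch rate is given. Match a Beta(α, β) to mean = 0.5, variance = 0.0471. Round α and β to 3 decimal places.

α = 2.154, β = 2.154

Let s = α+β. The Beta variance is μ(1−μ)/(s+1).
So s+1 = μ(1−μ)/σ² = (0.5×0.5)/0.0471 = 0.25/0.0471 = 5.3079, giving s = 4.3079.
Then α = μs = 0.5×4.3079 = 2.154 and β = (1−μ)s = 0.5×4.3079 = 2.154.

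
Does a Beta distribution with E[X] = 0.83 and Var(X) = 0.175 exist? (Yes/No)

No

The Beta variance bound is σ² < μ(1−μ).
Here μ(1−μ) = 0.83×0.17 = 0.1411, and 0.175 ≥ 0.1411.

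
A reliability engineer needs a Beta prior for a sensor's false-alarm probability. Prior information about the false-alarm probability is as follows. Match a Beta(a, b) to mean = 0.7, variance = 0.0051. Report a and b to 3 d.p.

Write ν = a+b; then a = μν and Var = μ(1−μ)/(ν+1).
ν = μ(1−μ)/Var − 1 = 0.21/0.0051 − 1 = 40.1765.
a = 0.7·40.1765 = 28.124, b = 0.3·40.1765 = 12.053.

a = 28.124, b = 12.053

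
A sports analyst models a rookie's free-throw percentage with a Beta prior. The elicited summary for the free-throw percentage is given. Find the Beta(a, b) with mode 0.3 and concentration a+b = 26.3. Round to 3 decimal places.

Since the density peak of Beta(a,b) is at (a−1)/(a+b−2),
a = 1 + 0.3(26.3−2) = 8.290 and b = 26.3 − 8.290 = 18.010.

a = 8.290, b = 18.010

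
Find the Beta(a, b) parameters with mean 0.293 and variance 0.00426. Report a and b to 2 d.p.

a = 13.95, b = 33.67

Let s = a+b. The Beta variance is μ(1−μ)/(s+1).
So s+1 = μ(1−μ)/σ² = (0.293×0.707)/0.00426 = 0.207151/0.00426 = 48.6270, giving s = 47.6270.
Then a = μs = 0.293×47.6270 = 13.95 and b = (1−μ)s = 0.707×47.6270 = 33.67.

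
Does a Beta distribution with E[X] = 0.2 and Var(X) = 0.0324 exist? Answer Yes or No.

Yes

For any Beta, Var(X) < E[X]·(1−E[X]).
Here μ(1−μ) = 0.2×0.8 = 0.16, and 0.0324 < 0.16.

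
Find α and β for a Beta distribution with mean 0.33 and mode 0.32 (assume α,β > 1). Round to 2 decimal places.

With s = α+β: μ = α/s and mode = (α−1)/(s−2). Eliminating α = μs,
μs − 1 = m(s−2) ⇒ s(μ−m) = 1−2m ⇒ s = 0.36/0.01 = 36.0000.
So α = μs = 11.88, β = (1−μ)s = 24.12.

α = 11.88, β = 24.12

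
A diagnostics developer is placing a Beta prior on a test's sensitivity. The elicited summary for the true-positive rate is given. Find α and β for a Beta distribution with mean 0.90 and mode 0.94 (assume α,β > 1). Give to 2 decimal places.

α = 19.80, β = 2.20

Let s = α+β. Mean gives α = μs = 0.90s; mode gives (α−1)/(s−2) = 0.94.
Substituting: 0.90s − 1 = 0.94(s−2) = 0.94s − 1.88, so -0.04s = -0.88 and s = 22.0000.
Then α = 0.90×22.0000 = 19.80 and β = s−α = 2.20.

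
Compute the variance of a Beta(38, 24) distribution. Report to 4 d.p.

0.0038

α+β = 62 and αβ = 912, so Var = αβ/[(α+β)²(α+β+1)] = 912/242172 = 0.0038.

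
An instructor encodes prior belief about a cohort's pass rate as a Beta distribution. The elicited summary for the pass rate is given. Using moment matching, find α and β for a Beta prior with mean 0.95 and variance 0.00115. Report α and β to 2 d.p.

α = 38.29, β = 2.02

Write ν = α+β; then α = μν and Var = μ(1−μ)/(ν+1).
ν = μ(1−μ)/Var − 1 = 0.0475/0.00115 − 1 = 40.3043.
α = 0.95·40.3043 = 38.29, β = 0.05·40.3043 = 2.02.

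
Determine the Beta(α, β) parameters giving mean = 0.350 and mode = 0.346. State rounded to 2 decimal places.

α = 26.95, β = 50.05

Let s = α+β. Mean gives α = μs = 0.350s; mode gives (α−1)/(s−2) = 0.346.
Substituting: 0.350s − 1 = 0.346(s−2) = 0.346s − 0.692, so 0.004s = 0.308 and s = 77.0000.
Then α = 0.350×77.0000 = 26.95 and β = s−α = 50.05.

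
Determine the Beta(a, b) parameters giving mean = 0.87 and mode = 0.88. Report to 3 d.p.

a = 66.120, b = 9.880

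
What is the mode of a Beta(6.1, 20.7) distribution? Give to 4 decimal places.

0.2056

The density x^(α−1)(1−x)^(β−1) is maximised at (α−1)/(α+β−2) = 5.1/24.8 = 0.2056.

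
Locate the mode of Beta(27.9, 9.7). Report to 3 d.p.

The density x^(α−1)(1−x)^(β−1) is maximised at (α−1)/(α+β−2) = 26.9/35.6 = 0.756.

0.756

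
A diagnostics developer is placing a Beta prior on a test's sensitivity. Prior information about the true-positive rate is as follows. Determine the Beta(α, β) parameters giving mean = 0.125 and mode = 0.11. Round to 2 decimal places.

α = 6.50, β = 45.50

With s = α+β: μ = α/s and mode = (α−1)/(s−2). Eliminating α = μs,
μs − 1 = m(s−2) ⇒ s(μ−m) = 1−2m ⇒ s = 0.78/0.015 = 52.0000.
So α = μs = 6.50, β = (1−μ)s = 45.50.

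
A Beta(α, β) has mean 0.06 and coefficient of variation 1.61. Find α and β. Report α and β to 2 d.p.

Var = (CV·μ)² = (1.61×0.06)² = 0.009332.
α+β = μ(1−μ)/Var − 1 = 0.0564/0.009332 − 1 = 5.0440.
Thus α = 0.06·5.0440 = 0.30 and β = 0.94·5.0440 = 4.74.

α = 0.30, β = 4.74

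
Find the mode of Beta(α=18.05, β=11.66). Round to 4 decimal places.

0.6153

With α,β > 1, mode = (α−1)/(α+β−2) = 17.05/27.71 = 0.6153.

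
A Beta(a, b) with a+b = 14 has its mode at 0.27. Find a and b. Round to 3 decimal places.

Mode = (a−1)/(κ−2) with κ = a+b, so a−1 = 0.27·12 = 3.240.
a = 4.240; b = κ − a = 9.760.

a = 4.240, b = 9.760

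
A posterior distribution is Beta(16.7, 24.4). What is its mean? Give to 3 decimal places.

0.406

E[X] = α/(α+β) = 16.7/41.1 = 0.406.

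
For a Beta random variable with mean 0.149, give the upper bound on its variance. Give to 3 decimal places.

0.127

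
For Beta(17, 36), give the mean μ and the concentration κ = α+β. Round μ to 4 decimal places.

κ = α+β = 17+36 = 53; μ = α/κ = 17/53 = 0.3208.

μ = 0.3208, κ = 53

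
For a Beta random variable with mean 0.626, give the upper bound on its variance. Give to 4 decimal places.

0.2341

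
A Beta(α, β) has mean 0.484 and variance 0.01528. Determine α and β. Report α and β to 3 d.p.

α = 7.427, β = 7.918

Let s = α+β. The Beta variance is μ(1−μ)/(s+1).
So s+1 = μ(1−μ)/σ² = (0.484×0.516)/0.01528 = 0.249744/0.01528 = 16.3445, giving s = 15.3445.
Then α = μs = 0.484×15.3445 = 7.427 and β = (1−μ)s = 0.516×15.3445 = 7.918.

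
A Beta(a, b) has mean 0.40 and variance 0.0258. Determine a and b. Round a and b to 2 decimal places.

a = 3.32, b = 4.98

Let s = a+b. The Beta variance is μ(1−μ)/(s+1).
So s+1 = μ(1−μ)/σ² = (0.40×0.60)/0.0258 = 0.2400/0.0258 = 9.3023, giving s = 8.3023.
Then a = μs = 0.40×8.3023 = 3.32 and b = (1−μ)s = 0.60×8.3023 = 4.98.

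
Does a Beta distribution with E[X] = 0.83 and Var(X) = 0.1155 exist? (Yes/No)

Yes

The Beta variance bound is σ² < μ(1−μ).
Here μ(1−μ) = 0.83×0.17 = 0.1411, and 0.1155 < 0.1411.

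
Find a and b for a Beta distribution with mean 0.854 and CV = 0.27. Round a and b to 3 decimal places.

a = 1.149, b = 0.196

σ = CV·μ = 0.27×0.854 = 0.23058, so σ² = 0.053167.
s+1 = μ(1−μ)/σ² = 0.124684/0.053167 = 2.3451, so s = a+b = 1.3451.
a = μs = 1.149, b = (1−μ)s = 0.196.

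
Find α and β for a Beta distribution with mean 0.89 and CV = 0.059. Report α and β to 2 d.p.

σ = CV·μ = 0.059×0.89 = 0.05251, so σ² = 0.002757.
s+1 = μ(1−μ)/σ² = 0.0979/0.002757 = 35.5057, so s = α+β = 34.5057.
α = μs = 30.71, β = (1−μ)s = 3.80.

α = 30.71, β = 3.80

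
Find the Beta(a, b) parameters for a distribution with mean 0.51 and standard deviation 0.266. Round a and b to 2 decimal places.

a = 1.29, b = 1.24

Variance = 0.266² = 0.070756. The moment-matching identity a+b = μ(1−μ)/Var − 1 gives
a+b = 0.2499/0.070756 − 1 = 2.5319, so a = μ·2.5319 = 1.29 and b = (1−μ)·2.5319 = 1.24.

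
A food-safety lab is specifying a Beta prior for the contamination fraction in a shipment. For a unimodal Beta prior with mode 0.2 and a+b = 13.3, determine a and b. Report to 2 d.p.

a = 3.26, b = 10.04

Mode = (a−1)/(κ−2) with κ = a+b, so a−1 = 0.2·11.3 = 2.26.
a = 3.26; b = κ − a = 10.04.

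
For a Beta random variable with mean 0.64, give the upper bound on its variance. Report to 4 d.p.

For fixed mean μ the Beta variance is μ(1−μ)/(α+β+1), increasing as α+β decreases.
Its least upper bound (not attained) is μ(1−μ) = 0.64·0.36 = 0.2304.

0.2304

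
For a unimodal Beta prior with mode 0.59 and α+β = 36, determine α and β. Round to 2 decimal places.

Mode = (α−1)/(κ−2) with κ = α+β, so α−1 = 0.59·34 = 20.06.
α = 21.06; β = κ − α = 14.94.

α = 21.06, β = 14.94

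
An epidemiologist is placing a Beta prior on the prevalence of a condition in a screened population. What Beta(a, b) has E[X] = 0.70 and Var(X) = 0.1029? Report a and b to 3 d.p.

Let s = a+b. The Beta variance is μ(1−μ)/(s+1).
So s+1 = μ(1−μ)/σ² = (0.70×0.30)/0.1029 = 0.2100/0.1029 = 2.0408, giving s = 1.0408.
Then a = μs = 0.70×1.0408 = 0.729 and b = (1−μ)s = 0.30×1.0408 = 0.312.

a = 0.729, b = 0.312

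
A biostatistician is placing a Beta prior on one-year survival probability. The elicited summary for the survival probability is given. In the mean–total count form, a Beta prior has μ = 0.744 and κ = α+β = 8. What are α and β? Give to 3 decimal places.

α = 5.952, β = 2.048

Split κ in proportion μ : (1−μ): α = 0.744·8 = 5.952, β = 8 − 5.952 = 2.048.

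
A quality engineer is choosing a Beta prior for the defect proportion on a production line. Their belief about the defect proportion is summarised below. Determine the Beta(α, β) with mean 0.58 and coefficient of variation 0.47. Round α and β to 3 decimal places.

σ = CV·μ = 0.47×0.58 = 0.27260, so σ² = 0.074311.
s+1 = μ(1−μ)/σ² = 0.2436/0.074311 = 3.2781, so s = α+β = 2.2781.
α = μs = 1.321, β = (1−μ)s = 0.957.

α = 1.321, β = 0.957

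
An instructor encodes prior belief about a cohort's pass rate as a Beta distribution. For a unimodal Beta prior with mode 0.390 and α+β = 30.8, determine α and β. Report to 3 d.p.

Mode = (α−1)/(κ−2) with κ = α+β, so α−1 = 0.390·28.8 = 11.232.
α = 12.232; β = κ − α = 18.568.

α = 12.232, β = 18.568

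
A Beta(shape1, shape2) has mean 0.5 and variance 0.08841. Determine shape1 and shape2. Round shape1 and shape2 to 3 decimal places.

shape1 = 0.914, shape2 = 0.914

Let s = shape1+shape2. The Beta variance is μ(1−μ)/(s+1).
So s+1 = μ(1−μ)/σ² = (0.5×0.5)/0.08841 = 0.25/0.08841 = 2.8277, giving s = 1.8277.
Then shape1 = μs = 0.5×1.8277 = 0.914 and shape2 = (1−μ)s = 0.5×1.8277 = 0.914.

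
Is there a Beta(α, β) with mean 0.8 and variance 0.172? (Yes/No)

No

A Beta with mean μ has variance μ(1−μ)/(α+β+1) < μ(1−μ).
Here μ(1−μ) = 0.8×0.2 = 0.16, and 0.172 ≥ 0.16.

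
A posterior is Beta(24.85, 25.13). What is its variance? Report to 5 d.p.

0.00490

μ = 24.85/49.98 = 0.497199; Var = μ(1−μ)/(α+β+1) = 0.2499922/50.98 = 0.00490.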